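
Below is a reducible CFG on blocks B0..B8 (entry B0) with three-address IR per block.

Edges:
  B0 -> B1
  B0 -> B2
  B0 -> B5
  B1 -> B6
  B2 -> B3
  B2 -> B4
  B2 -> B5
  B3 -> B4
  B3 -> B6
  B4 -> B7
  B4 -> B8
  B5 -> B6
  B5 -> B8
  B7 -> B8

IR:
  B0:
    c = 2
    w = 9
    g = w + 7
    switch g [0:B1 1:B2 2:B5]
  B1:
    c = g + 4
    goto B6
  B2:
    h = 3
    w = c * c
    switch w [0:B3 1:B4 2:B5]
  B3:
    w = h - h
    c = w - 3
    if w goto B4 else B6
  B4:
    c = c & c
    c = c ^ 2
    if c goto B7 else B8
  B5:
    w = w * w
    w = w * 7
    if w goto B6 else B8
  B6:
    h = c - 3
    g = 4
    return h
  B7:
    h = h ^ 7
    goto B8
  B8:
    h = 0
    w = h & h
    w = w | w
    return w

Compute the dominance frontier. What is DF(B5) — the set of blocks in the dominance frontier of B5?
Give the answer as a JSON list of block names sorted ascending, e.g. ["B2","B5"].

Answer: ["B6", "B8"]

Derivation:
idom tree: B1←B0 B2←B0 B3←B2 B4←B2 B5←B0 B6←B0 B7←B4 B8←B0
Dom at joins:
  B4: preds {B2,B3}: {B0,B2} ∩ {B0,B2,B3} = {B0,B2}; idom=B2
  B5: preds {B0,B2}: {B0} ∩ {B0,B2} = {B0}; idom=B0
  B6: preds {B1,B3,B5}: {B0,B1} ∩ {B0,B2,B3} ∩ {B0,B5} = {B0}; idom=B0
  B8: preds {B4,B5,B7}: {B0,B2,B4} ∩ {B0,B5} ∩ {B0,B2,B4,B7} = {B0}; idom=B0

DF walk-up:
  join B4 pred B2: · stop@B2
  join B4 pred B3: B3 stop@B2
  join B5 pred B0: · stop@B0
  join B5 pred B2: B2 stop@B0
  join B6 pred B1: B1 stop@B0
  join B6 pred B3: B3→B2 stop@B0
  join B6 pred B5: B5 stop@B0
  join B8 pred B4: B4→B2 stop@B0
  join B8 pred B5: B5 stop@B0
  join B8 pred B7: B7→B4→B2 stop@B0
  B0 → ∅
  B1 → {B6}
  B2 → {B5,B6,B8}
  B3 → {B4,B6}
  B4 → {B8}
  B5 → {B6,B8}
  B6 → ∅
  B7 → {B8}
  B8 → ∅

DF(B5) = ["B6", "B8"]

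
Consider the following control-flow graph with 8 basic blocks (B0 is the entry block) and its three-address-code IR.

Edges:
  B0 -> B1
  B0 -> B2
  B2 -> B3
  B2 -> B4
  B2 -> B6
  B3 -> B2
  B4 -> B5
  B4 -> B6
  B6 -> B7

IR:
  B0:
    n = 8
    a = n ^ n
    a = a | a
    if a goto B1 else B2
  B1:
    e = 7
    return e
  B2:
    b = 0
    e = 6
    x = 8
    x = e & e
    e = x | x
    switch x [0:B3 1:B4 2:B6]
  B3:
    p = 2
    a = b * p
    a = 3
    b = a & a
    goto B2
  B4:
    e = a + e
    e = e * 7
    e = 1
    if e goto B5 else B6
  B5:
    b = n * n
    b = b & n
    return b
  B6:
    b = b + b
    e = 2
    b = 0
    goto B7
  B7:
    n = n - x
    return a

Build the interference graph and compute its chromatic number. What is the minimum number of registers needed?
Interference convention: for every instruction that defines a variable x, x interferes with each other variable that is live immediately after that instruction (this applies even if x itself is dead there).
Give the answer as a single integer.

Answer: 5

Analysis:
def/use:
  B0 def {a,n} use ∅
  B1 def {e} use ∅
  B2 def {b,e,x} use ∅
  B3 def {a,b,p} use {b}
  B4 def {e} use {a,e}
  B5 def {b} use {n}
  B6 def {b,e} use {b}
  B7 def {n} use {a,n,x}

Liveness:
  live B0: ∅→{a,n}
  live B1: ∅→∅
  live B2: {a,n}→{a,b,e,n,x}
  live B3: {b,n}→{a,n}
  live B4: {a,b,e,n,x}→{a,b,n,x}
  live B5: {n}→∅
  live B6: {a,b,n,x}→{a,n,x}
  live B7: {a,n,x}→∅

Interference:
  a↔{b,e,n,x}
  b↔{a,e,n,p,x}
  e↔{a,b,n,x}
  n↔{a,b,e,p,x}
  p↔{b,n}
  x↔{a,b,e,n}

Colouring:
  lower bound: {a,b,e,n,x} mutually conflict ⇒ χ ≥ 5
  assign a→R2 b→R0 e→R3 n→R1 p→R2 x→R4 — no edge inside a register ⇒ χ ≤ 5
  χ = 5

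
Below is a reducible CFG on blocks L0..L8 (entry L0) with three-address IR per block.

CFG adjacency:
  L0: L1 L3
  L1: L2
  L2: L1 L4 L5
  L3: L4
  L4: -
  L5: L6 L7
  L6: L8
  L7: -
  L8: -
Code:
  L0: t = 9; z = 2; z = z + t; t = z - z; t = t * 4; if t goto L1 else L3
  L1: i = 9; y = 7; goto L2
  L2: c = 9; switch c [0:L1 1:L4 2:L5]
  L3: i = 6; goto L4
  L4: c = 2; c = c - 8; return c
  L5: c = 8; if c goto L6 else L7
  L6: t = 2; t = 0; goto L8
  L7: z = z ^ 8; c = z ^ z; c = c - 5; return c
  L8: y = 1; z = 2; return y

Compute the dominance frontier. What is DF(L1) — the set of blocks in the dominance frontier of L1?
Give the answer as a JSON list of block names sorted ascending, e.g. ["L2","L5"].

idom tree: L1←L0 L2←L1 L3←L0 L4←L0 L5←L2 L6←L5 L7←L5 L8←L6
Join-block Dom:
  L1: preds {L0,L2}: {L0} ∩ {L0,L1,L2} = {L0}; idom=L0
  L4: preds {L2,L3}: {L0,L1,L2} ∩ {L0,L3} = {L0}; idom=L0

DF derivation:
  join L1 pred L0: · stop@L0
  join L1 pred L2: L2→L1 stop@L0
  join L4 pred L2: L2→L1 stop@L0
  join L4 pred L3: L3 stop@L0
  L0 → ∅
  L1 → {L1,L4}
  L2 → {L1,L4}
  L3 → {L4}
  L4 → ∅
  L5 → ∅
  L6 → ∅
  L7 → ∅
  L8 → ∅

DF(L1) = ["L1", "L4"]

Answer: ["L1", "L4"]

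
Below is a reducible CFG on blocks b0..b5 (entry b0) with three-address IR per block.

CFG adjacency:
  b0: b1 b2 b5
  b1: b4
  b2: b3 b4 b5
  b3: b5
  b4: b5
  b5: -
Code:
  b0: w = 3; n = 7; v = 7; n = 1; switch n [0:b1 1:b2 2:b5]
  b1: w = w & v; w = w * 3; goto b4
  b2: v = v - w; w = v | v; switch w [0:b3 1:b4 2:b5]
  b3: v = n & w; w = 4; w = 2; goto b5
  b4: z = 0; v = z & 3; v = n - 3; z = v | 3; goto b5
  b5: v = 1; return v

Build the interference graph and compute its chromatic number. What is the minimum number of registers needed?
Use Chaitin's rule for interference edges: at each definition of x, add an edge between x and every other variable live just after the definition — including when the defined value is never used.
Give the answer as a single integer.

Answer: 3

Derivation:
Per-block:
  b0: {n,v,w} / ∅
  b1: {w} / {v,w}
  b2: {v,w} / {v,w}
  b3: {v,w} / {n,w}
  b4: {v,z} / {n}
  b5: {v} / ∅

Backward fixpoint:
  live b0: ∅→{n,v,w}
  live b1: {n,v,w}→{n}
  live b2: {n,v,w}→{n,w}
  live b3: {n,w}→∅
  live b4: {n}→∅
  live b5: ∅→∅

Interference:
  n↔{v,w,z}
  v↔{n,w}
  w↔{n,v}
  z↔{n}

Chromatic number:
  lower bound: {n,v,w} mutually conflict ⇒ χ ≥ 3
  assign n→R0 v→R1 w→R2 z→R1 — no edge inside a register ⇒ χ ≤ 3
  χ = 3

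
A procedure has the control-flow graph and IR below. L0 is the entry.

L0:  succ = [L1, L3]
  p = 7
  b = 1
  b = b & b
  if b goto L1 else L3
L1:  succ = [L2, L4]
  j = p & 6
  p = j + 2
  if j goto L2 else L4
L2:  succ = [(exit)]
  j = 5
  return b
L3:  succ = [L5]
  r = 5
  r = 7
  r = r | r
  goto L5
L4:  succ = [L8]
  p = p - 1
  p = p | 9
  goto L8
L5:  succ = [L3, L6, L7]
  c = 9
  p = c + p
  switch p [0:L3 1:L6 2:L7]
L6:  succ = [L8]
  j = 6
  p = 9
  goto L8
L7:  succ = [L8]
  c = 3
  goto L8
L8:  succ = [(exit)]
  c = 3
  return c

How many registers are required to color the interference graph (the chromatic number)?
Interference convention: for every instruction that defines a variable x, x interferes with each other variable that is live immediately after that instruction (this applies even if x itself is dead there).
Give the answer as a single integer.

Answer: 3

Analysis:
Per-block:
  L0: def={b,p} ue=∅
  L1: def={j,p} ue={p}
  L2: def={j} ue={b}
  L3: def={r} ue=∅
  L4: def={p} ue={p}
  L5: def={c,p} ue={p}
  L6: def={j,p} ue=∅
  L7: def={c} ue=∅
  L8: def={c} ue=∅

Liveness:
  live L0: ∅→{b,p}
  live L1: {b,p}→{b,p}
  live L2: {b}→∅
  live L3: {p}→{p}
  live L4: {p}→∅
  live L5: {p}→{p}
  live L6: ∅→∅
  live L7: ∅→∅
  live L8: ∅→∅

Conflict graph:
  b — {j,p}
  c — {p}
  j — {b,p}
  p — {b,c,j,r}
  r — {p}

Registers:
  {b,j,p} pairwise interfere (3-clique) ⇒ χ ≥ 3
  assign b→R1 c→R1 j→R2 p→R0 r→R1 — no edge inside a register ⇒ χ ≤ 3
  χ = 3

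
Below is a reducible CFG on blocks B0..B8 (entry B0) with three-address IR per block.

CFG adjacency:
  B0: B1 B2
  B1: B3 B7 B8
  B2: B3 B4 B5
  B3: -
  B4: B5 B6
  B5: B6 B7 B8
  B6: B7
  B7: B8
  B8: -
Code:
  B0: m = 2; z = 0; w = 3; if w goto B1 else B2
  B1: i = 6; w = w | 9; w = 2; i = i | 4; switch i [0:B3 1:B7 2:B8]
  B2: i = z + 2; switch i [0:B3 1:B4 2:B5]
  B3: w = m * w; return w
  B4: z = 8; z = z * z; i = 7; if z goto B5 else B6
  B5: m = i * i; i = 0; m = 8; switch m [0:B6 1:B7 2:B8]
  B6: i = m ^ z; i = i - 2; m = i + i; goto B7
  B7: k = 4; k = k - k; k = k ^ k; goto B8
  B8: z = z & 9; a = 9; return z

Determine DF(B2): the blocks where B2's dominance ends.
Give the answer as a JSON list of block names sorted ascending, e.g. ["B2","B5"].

idom tree: B1←B0 B2←B0 B3←B0 B4←B2 B5←B2 B6←B2 B7←B0 B8←B0
Dom at joins:
  B3: preds {B1,B2}: {B0,B1} ∩ {B0,B2} = {B0}; idom=B0
  B5: preds {B2,B4}: {B0,B2} ∩ {B0,B2,B4} = {B0,B2}; idom=B2
  B6: preds {B4,B5}: {B0,B2,B4} ∩ {B0,B2,B5} = {B0,B2}; idom=B2
  B7: preds {B1,B5,B6}: {B0,B1} ∩ {B0,B2,B5} ∩ {B0,B2,B6} = {B0}; idom=B0
  B8: preds {B1,B5,B7}: {B0,B1} ∩ {B0,B2,B5} ∩ {B0,B7} = {B0}; idom=B0

Frontier:
  B3←B1: walk B1 to B0
  B3←B2: walk B2 to B0
  B5←B2: walk · to B2
  B5←B4: walk B4 to B2
  B6←B4: walk B4 to B2
  B6←B5: walk B5 to B2
  B7←B1: walk B1 to B0
  B7←B5: walk B5→B2 to B0
  B7←B6: walk B6→B2 to B0
  B8←B1: walk B1 to B0
  B8←B5: walk B5→B2 to B0
  B8←B7: walk B7 to B0
  DF(B0)=∅
  DF(B1)={B3,B7,B8}
  DF(B2)={B3,B7,B8}
  DF(B3)=∅
  DF(B4)={B5,B6}
  DF(B5)={B6,B7,B8}
  DF(B6)={B7}
  DF(B7)={B8}
  DF(B8)=∅

DF(B2) = ["B3", "B7", "B8"]

Answer: ["B3", "B7", "B8"]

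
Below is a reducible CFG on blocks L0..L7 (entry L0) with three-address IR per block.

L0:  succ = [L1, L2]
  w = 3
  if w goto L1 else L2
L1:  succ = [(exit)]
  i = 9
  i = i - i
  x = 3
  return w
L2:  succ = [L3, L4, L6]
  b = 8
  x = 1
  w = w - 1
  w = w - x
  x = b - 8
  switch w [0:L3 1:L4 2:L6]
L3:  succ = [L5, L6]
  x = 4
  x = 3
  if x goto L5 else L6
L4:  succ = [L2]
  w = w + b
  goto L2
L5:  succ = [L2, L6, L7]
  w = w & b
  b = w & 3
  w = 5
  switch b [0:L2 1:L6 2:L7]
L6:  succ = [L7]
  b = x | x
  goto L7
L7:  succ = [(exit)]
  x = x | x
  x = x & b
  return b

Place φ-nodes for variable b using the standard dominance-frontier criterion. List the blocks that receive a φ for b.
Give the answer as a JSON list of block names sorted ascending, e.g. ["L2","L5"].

Answer: ["L2", "L6", "L7"]

Analysis:
idom tree: L1←L0 L2←L0 L3←L2 L4←L2 L5←L3 L6←L2 L7←L2
Dom∩ at merges:
  L2: preds {L0,L4,L5}: {L0} ∩ {L0,L2,L4} ∩ {L0,L2,L3,L5} = {L0}; idom=L0
  L6: preds {L2,L3,L5}: {L0,L2} ∩ {L0,L2,L3} ∩ {L0,L2,L3,L5} = {L0,L2}; idom=L2
  L7: preds {L5,L6}: {L0,L2,L3,L5} ∩ {L0,L2,L6} = {L0,L2}; idom=L2

DF walk-up:
  join L2 pred L0: · stop@L0
  join L2 pred L4: L4→L2 stop@L0
  join L2 pred L5: L5→L3→L2 stop@L0
  join L6 pred L2: · stop@L2
  join L6 pred L3: L3 stop@L2
  join L6 pred L5: L5→L3 stop@L2
  join L7 pred L5: L5→L3 stop@L2
  join L7 pred L6: L6 stop@L2
  DF(L0)=∅
  DF(L1)=∅
  DF(L2)={L2}
  DF(L3)={L2,L6,L7}
  DF(L4)={L2}
  DF(L5)={L2,L6,L7}
  DF(L6)={L7}
  DF(L7)=∅

φ for b: defs {L2,L5,L6}
  DF⁺ = {L2,L6,L7}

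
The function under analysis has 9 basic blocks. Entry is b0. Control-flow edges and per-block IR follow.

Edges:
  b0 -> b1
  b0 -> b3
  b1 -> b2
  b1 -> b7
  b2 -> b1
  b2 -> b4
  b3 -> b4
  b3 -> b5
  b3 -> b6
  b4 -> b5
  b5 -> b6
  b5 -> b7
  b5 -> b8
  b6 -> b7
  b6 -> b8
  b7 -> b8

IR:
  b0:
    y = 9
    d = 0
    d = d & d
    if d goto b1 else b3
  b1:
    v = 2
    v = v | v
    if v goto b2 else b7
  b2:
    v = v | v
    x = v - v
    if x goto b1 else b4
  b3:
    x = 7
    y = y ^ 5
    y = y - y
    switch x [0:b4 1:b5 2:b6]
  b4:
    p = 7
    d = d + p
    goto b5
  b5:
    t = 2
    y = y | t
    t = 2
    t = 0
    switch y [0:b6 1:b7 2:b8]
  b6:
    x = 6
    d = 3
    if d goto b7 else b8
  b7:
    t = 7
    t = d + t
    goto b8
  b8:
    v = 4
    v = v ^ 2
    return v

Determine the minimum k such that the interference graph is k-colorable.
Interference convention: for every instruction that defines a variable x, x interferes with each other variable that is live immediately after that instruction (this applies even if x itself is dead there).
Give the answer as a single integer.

Answer: 3

Derivation:
Per-block:
  b0: {d,y} / ∅
  b1: {v} / ∅
  b2: {v,x} / {v}
  b3: {x,y} / {y}
  b4: {d,p} / {d}
  b5: {t,y} / {y}
  b6: {d,x} / ∅
  b7: {t} / {d}
  b8: {v} / ∅

Liveness:
  live b0: ∅→{d,y}
  live b1: {d,y}→{d,v,y}
  live b2: {d,v,y}→{d,y}
  live b3: {d,y}→{d,y}
  live b4: {d,y}→{d,y}
  live b5: {d,y}→{d}
  live b6: ∅→{d}
  live b7: {d}→∅
  live b8: ∅→∅

Conflict graph:
  d: {p,t,v,x,y}
  p: {d,y}
  t: {d,y}
  v: {d,y}
  x: {d,y}
  y: {d,p,t,v,x}

Colouring:
  clique {d,p,y} ⇒ need ≥ 3
  3-colouring: c0={d}  c1={y}  c2={p,t,v,x}
  χ = 3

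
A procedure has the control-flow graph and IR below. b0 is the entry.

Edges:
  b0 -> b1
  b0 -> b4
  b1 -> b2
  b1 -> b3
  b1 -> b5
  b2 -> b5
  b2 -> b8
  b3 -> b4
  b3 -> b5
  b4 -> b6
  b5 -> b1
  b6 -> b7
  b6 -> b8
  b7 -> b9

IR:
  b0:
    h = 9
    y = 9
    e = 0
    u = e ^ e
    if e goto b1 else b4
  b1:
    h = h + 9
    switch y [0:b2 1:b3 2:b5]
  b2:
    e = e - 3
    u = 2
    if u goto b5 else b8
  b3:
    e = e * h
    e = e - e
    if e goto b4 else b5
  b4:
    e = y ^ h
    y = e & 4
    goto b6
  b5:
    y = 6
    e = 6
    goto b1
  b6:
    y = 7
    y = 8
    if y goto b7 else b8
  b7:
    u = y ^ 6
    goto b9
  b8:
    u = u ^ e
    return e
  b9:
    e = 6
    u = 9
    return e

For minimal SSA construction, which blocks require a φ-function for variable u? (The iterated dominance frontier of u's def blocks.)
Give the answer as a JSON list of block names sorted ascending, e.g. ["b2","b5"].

idom tree: b1←b0 b2←b1 b3←b1 b4←b0 b5←b1 b6←b4 b7←b6 b8←b0 b9←b7
Dom∩ at merges:
  b1: preds {b0,b5}: {b0} ∩ {b0,b1,b5} = {b0}; idom=b0
  b4: preds {b0,b3}: {b0} ∩ {b0,b1,b3} = {b0}; idom=b0
  b5: preds {b1,b2,b3}: {b0,b1} ∩ {b0,b1,b2} ∩ {b0,b1,b3} = {b0,b1}; idom=b1
  b8: preds {b2,b6}: {b0,b1,b2} ∩ {b0,b4,b6} = {b0}; idom=b0

DF walk-up:
  b1←b0: walk · to b0
  b1←b5: walk b5→b1 to b0
  b4←b0: walk · to b0
  b4←b3: walk b3→b1 to b0
  b5←b1: walk · to b1
  b5←b2: walk b2 to b1
  b5←b3: walk b3 to b1
  b8←b2: walk b2→b1 to b0
  b8←b6: walk b6→b4 to b0
  b0 → ∅
  b1 → {b1,b4,b8}
  b2 → {b5,b8}
  b3 → {b4,b5}
  b4 → {b8}
  b5 → {b1}
  b6 → {b8}
  b7 → ∅
  b8 → ∅
  b9 → ∅

φ for u: defs {b0,b2,b7,b8,b9}
  DF⁺ = {b1,b4,b5,b8}

Answer: ["b1", "b4", "b5", "b8"]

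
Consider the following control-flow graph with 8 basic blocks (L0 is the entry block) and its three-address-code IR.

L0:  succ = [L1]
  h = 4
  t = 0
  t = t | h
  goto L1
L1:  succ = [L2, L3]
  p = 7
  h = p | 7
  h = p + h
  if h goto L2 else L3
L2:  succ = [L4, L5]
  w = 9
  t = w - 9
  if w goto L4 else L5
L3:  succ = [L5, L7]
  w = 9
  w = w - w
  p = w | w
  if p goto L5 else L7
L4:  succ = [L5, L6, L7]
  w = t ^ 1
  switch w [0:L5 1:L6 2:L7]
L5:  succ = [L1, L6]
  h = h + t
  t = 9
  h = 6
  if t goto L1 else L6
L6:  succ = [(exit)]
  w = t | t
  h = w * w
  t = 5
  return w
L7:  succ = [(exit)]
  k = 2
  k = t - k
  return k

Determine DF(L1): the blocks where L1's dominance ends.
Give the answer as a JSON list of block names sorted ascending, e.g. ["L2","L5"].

Answer: ["L1"]

Analysis:
idom tree: L1←L0 L2←L1 L3←L1 L4←L2 L5←L1 L6←L1 L7←L1
Dom at joins:
  L1: preds {L0,L5}: {L0} ∩ {L0,L1,L5} = {L0}; idom=L0
  L5: preds {L2,L3,L4}: {L0,L1,L2} ∩ {L0,L1,L3} ∩ {L0,L1,L2,L4} = {L0,L1}; idom=L1
  L6: preds {L4,L5}: {L0,L1,L2,L4} ∩ {L0,L1,L5} = {L0,L1}; idom=L1
  L7: preds {L3,L4}: {L0,L1,L3} ∩ {L0,L1,L2,L4} = {L0,L1}; idom=L1

DF walk-up:
  join L1 pred L0: · stop@L0
  join L1 pred L5: L5→L1 stop@L0
  join L5 pred L2: L2 stop@L1
  join L5 pred L3: L3 stop@L1
  join L5 pred L4: L4→L2 stop@L1
  join L6 pred L4: L4→L2 stop@L1
  join L6 pred L5: L5 stop@L1
  join L7 pred L3: L3 stop@L1
  join L7 pred L4: L4→L2 stop@L1
  L0: DF=∅
  L1: DF={L1}
  L2: DF={L5,L6,L7}
  L3: DF={L5,L7}
  L4: DF={L5,L6,L7}
  L5: DF={L1,L6}
  L6: DF=∅
  L7: DF=∅

DF(L1) = ["L1"]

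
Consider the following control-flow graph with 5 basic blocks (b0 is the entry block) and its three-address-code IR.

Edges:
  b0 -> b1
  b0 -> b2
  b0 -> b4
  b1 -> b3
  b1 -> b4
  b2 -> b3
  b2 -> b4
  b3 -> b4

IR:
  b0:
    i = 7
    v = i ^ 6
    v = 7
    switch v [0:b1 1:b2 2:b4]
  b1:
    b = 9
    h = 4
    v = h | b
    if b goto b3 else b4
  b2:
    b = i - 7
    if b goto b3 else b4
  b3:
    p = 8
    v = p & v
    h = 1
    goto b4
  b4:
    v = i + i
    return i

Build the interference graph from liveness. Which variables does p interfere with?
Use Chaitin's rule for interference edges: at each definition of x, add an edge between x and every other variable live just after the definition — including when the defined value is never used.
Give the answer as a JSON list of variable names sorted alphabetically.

Answer: ["i", "v"]

Working:
Block summaries:
  b0 def {i,v} use ∅
  b1 def {b,h,v} use ∅
  b2 def {b} use {i}
  b3 def {h,p,v} use {v}
  b4 def {v} use {i}

Backward fixpoint:
  b0 li=∅ lo={i,v}
  b1 li={i} lo={i,v}
  b2 li={i,v} lo={i,v}
  b3 li={i,v} lo={i}
  b4 li={i} lo=∅

Interfere edges:
  b: {h,i,v}
  h: {b,i}
  i: {b,h,p,v}
  p: {i,v}
  v: {b,i,p}

N(p) = ["i", "v"]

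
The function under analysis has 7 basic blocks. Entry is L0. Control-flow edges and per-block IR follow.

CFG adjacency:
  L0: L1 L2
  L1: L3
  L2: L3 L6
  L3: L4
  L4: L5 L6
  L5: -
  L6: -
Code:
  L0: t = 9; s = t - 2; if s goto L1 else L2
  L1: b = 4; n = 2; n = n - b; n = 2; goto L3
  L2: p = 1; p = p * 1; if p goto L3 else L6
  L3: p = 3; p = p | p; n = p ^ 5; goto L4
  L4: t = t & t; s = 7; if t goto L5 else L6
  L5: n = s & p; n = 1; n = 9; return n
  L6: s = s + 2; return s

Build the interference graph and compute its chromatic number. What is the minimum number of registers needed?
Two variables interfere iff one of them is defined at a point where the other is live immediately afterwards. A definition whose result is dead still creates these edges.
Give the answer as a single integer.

Answer: 3

Working:
def/use:
  L0: {s,t} / ∅
  L1: {b,n} / ∅
  L2: {p} / ∅
  L3: {n,p} / ∅
  L4: {s,t} / {t}
  L5: {n} / {p,s}
  L6: {s} / {s}

Liveness:
  L0 li=∅ lo={s,t}
  L1 li={t} lo={t}
  L2 li={s,t} lo={s,t}
  L3 li={t} lo={p,t}
  L4 li={p,t} lo={p,s}
  L5 li={p,s} lo=∅
  L6 li={s} lo=∅

Interference:
  b — {n,t}
  n — {b,p,t}
  p — {n,s,t}
  s — {p,t}
  t — {b,n,p,s}

Chromatic number:
  clique {b,n,t} ⇒ need ≥ 3
  3-colouring: r0={t}  r1={n,s}  r2={b,p}
  χ = 3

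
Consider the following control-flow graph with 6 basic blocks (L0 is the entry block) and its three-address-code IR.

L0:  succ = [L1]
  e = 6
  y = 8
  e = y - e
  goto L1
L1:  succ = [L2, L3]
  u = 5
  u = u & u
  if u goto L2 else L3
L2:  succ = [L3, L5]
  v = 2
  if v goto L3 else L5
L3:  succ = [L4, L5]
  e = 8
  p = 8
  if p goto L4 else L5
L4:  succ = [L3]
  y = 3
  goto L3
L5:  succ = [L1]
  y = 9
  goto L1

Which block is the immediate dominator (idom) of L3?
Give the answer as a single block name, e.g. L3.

Answer: L1

Analysis:
idom tree: L1←L0 L2←L1 L3←L1 L4←L3 L5←L1
Join-block Dom:
  L1: preds {L0,L5}: {L0} ∩ {L0,L1,L5} = {L0}; idom=L0
  L3: preds {L1,L2,L4}: {L0,L1} ∩ {L0,L1,L2} ∩ {L0,L1,L3,L4} = {L0,L1}; idom=L1
  L5: preds {L2,L3}: {L0,L1,L2} ∩ {L0,L1,L3} = {L0,L1}; idom=L1

idom(L3) = L1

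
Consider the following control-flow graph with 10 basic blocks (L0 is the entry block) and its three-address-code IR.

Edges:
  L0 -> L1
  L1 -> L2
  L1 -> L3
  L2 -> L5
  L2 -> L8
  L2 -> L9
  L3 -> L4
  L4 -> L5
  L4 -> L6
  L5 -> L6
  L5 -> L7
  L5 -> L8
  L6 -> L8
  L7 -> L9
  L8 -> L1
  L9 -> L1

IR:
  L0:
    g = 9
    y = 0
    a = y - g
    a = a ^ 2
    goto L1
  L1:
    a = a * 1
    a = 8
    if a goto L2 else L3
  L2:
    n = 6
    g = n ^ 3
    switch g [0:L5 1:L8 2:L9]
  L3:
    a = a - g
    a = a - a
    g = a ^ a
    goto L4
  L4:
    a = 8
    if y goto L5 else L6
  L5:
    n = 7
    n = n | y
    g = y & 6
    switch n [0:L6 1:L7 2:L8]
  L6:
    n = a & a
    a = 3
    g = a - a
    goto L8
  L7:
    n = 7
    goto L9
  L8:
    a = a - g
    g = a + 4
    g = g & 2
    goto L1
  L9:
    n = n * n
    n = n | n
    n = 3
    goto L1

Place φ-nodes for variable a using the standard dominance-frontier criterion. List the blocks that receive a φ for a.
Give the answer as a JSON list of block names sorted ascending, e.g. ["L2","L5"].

idom tree: L1←L0 L2←L1 L3←L1 L4←L3 L5←L1 L6←L1 L7←L5 L8←L1 L9←L1
Dom∩ at merges:
  L1: preds {L0,L8,L9}: {L0} ∩ {L0,L1,L8} ∩ {L0,L1,L9} = {L0}; idom=L0
  L5: preds {L2,L4}: {L0,L1,L2} ∩ {L0,L1,L3,L4} = {L0,L1}; idom=L1
  L6: preds {L4,L5}: {L0,L1,L3,L4} ∩ {L0,L1,L5} = {L0,L1}; idom=L1
  L8: preds {L2,L5,L6}: {L0,L1,L2} ∩ {L0,L1,L5} ∩ {L0,L1,L6} = {L0,L1}; idom=L1
  L9: preds {L2,L7}: {L0,L1,L2} ∩ {L0,L1,L5,L7} = {L0,L1}; idom=L1

Frontier:
  L1←L0: walk · to L0
  L1←L8: walk L8→L1 to L0
  L1←L9: walk L9→L1 to L0
  L5←L2: walk L2 to L1
  L5←L4: walk L4→L3 to L1
  L6←L4: walk L4→L3 to L1
  L6←L5: walk L5 to L1
  L8←L2: walk L2 to L1
  L8←L5: walk L5 to L1
  L8←L6: walk L6 to L1
  L9←L2: walk L2 to L1
  L9←L7: walk L7→L5 to L1
  DF(L0)=∅
  DF(L1)={L1}
  DF(L2)={L5,L8,L9}
  DF(L3)={L5,L6}
  DF(L4)={L5,L6}
  DF(L5)={L6,L8,L9}
  DF(L6)={L8}
  DF(L7)={L9}
  DF(L8)={L1}
  DF(L9)={L1}

φ for a: defs {L0,L1,L3,L4,L6,L8}
  DF⁺ = {L1,L5,L6,L8,L9}

Answer: ["L1", "L5", "L6", "L8", "L9"]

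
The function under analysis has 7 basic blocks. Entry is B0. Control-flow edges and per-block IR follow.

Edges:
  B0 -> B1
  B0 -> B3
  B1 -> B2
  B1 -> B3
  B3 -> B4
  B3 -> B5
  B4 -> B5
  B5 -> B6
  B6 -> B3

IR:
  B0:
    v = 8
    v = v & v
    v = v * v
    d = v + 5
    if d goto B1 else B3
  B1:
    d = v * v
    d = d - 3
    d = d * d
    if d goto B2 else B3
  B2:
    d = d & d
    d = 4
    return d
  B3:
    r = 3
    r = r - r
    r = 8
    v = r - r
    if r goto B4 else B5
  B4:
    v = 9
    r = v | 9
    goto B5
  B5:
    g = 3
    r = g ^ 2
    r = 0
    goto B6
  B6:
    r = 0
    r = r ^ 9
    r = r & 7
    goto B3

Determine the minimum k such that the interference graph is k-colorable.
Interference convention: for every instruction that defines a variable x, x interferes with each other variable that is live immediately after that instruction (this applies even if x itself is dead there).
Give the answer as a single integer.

Answer: 2

Analysis:
Block summaries:
  B0: {d,v} / ∅
  B1: {d} / {v}
  B2: {d} / {d}
  B3: {r,v} / ∅
  B4: {r,v} / ∅
  B5: {g,r} / ∅
  B6: {r} / ∅

Backward fixpoint:
  B0: in=∅ out={v}
  B1: in={v} out={d}
  B2: in={d} out=∅
  B3: in=∅ out=∅
  B4: in=∅ out=∅
  B5: in=∅ out=∅
  B6: in=∅ out=∅

Interference:
  d: {v}
  g: ∅
  r: {v}
  v: {d,r}

Registers:
  clique {d,v} ⇒ need ≥ 2
  assign d→r1 g→r0 r→r1 v→r0 — no edge inside a register ⇒ χ ≤ 2
  χ = 2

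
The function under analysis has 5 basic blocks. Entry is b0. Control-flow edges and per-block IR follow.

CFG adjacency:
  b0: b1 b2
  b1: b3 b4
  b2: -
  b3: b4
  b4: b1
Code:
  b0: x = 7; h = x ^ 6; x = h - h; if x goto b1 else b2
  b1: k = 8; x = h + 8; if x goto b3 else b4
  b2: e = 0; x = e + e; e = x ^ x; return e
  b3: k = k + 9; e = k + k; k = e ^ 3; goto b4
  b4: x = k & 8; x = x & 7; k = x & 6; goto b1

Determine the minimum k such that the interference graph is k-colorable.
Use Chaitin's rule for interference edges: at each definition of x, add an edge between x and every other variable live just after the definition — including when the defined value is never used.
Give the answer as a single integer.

Per-block:
  b0: {h,x} / ∅
  b1: {k,x} / {h}
  b2: {e,x} / ∅
  b3: {e,k} / {k}
  b4: {k,x} / {k}

Liveness:
  b0 li=∅ lo={h}
  b1 li={h} lo={h,k}
  b2 li=∅ lo=∅
  b3 li={h,k} lo={h,k}
  b4 li={h,k} lo={h}

Conflict graph:
  e — {h}
  h — {e,k,x}
  k — {h,x}
  x — {h,k}

Chromatic number:
  {h,k,x} pairwise interfere (3-clique) ⇒ χ ≥ 3
  assign e→r1 h→r0 k→r1 x→r2 — no edge inside a register ⇒ χ ≤ 3
  χ = 3

Answer: 3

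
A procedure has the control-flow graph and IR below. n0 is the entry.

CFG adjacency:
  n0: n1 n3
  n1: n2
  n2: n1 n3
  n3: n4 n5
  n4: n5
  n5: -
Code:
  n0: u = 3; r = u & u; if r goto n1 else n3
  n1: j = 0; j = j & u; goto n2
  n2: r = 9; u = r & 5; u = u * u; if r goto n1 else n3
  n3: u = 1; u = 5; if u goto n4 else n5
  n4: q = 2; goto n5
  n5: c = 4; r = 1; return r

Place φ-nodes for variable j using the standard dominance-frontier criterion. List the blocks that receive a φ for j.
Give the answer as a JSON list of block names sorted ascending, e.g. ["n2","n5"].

idom tree: n1←n0 n2←n1 n3←n0 n4←n3 n5←n3
Join-block Dom:
  n1: preds {n0,n2}: {n0} ∩ {n0,n1,n2} = {n0}; idom=n0
  n3: preds {n0,n2}: {n0} ∩ {n0,n1,n2} = {n0}; idom=n0
  n5: preds {n3,n4}: {n0,n3} ∩ {n0,n3,n4} = {n0,n3}; idom=n3

Frontier:
  join n1 pred n0: · stop@n0
  join n1 pred n2: n2→n1 stop@n0
  join n3 pred n0: · stop@n0
  join n3 pred n2: n2→n1 stop@n0
  join n5 pred n3: · stop@n3
  join n5 pred n4: n4 stop@n3
  n0 → ∅
  n1 → {n1,n3}
  n2 → {n1,n3}
  n3 → ∅
  n4 → {n5}
  n5 → ∅

φ for j: defs {n1}
  DF⁺ = {n1,n3}

Answer: ["n1", "n3"]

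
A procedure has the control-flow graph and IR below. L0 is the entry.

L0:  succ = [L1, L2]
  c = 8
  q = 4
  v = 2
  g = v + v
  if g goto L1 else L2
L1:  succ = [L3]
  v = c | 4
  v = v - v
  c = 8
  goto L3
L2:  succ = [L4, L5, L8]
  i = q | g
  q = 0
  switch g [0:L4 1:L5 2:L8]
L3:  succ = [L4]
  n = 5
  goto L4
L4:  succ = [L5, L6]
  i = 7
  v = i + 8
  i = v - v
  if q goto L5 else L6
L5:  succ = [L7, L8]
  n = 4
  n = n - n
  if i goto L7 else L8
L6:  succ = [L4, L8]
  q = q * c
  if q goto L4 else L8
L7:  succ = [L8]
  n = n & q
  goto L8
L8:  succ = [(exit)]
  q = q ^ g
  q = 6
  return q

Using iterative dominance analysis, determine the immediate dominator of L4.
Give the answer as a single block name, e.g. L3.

idom tree: L1←L0 L2←L0 L3←L1 L4←L0 L5←L0 L6←L4 L7←L5 L8←L0
Dom∩ at merges:
  L4: preds {L2,L3,L6}: {L0,L2} ∩ {L0,L1,L3} ∩ {L0,L4,L6} = {L0}; idom=L0
  L5: preds {L2,L4}: {L0,L2} ∩ {L0,L4} = {L0}; idom=L0
  L8: preds {L2,L5,L6,L7}: {L0,L2} ∩ {L0,L5} ∩ {L0,L4,L6} ∩ {L0,L5,L7} = {L0}; idom=L0

idom(L4) = L0

Answer: L0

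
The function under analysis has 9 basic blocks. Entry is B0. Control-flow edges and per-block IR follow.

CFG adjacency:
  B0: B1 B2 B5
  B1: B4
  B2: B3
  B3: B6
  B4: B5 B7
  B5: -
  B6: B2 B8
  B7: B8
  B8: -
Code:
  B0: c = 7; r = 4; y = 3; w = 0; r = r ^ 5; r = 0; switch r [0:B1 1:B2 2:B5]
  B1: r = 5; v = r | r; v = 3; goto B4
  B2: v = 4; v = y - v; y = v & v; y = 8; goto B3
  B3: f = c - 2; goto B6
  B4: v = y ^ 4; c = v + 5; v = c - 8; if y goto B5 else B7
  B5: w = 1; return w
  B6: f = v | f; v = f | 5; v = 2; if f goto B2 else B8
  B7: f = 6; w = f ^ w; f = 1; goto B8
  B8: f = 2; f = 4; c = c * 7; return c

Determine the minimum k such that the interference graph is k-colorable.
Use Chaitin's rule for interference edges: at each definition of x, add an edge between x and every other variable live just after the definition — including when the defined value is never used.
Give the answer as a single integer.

Answer: 5

Analysis:
Block summaries:
  B0: def={c,r,w,y} ue=∅
  B1: def={r,v} ue=∅
  B2: def={v,y} ue={y}
  B3: def={f} ue={c}
  B4: def={c,v} ue={y}
  B5: def={w} ue=∅
  B6: def={f,v} ue={f,v}
  B7: def={f,w} ue={w}
  B8: def={c,f} ue={c}

Liveness:
  live B0: ∅→{c,w,y}
  live B1: {w,y}→{w,y}
  live B2: {c,y}→{c,v,y}
  live B3: {c,v,y}→{c,f,v,y}
  live B4: {w,y}→{c,w}
  live B5: ∅→∅
  live B6: {c,f,v,y}→{c,y}
  live B7: {c,w}→{c}
  live B8: {c}→∅

Conflict graph:
  c↔{f,r,v,w,y}
  f↔{c,v,w,y}
  r↔{c,w,y}
  v↔{c,f,w,y}
  w↔{c,f,r,v,y}
  y↔{c,f,r,v,w}

Chromatic number:
  lower bound: {c,f,v,w,y} mutually conflict ⇒ χ ≥ 5
  5-colouring: c0={c}  c1={w}  c2={y}  c3={f,r}  c4={v}
  χ = 5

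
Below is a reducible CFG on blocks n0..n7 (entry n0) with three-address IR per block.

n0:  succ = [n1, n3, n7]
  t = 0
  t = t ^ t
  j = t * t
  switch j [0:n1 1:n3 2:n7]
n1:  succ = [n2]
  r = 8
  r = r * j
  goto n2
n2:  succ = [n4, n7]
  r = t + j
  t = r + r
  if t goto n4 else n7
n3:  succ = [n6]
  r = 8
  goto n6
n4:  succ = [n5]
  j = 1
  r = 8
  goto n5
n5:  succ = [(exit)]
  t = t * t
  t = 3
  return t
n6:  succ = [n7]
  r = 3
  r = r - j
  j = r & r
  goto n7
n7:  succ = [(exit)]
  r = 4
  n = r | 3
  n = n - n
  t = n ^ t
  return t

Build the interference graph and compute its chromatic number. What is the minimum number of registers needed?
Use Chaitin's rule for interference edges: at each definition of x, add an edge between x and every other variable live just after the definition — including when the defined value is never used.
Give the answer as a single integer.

Answer: 3

Analysis:
Block summaries:
  n0: {j,t} / ∅
  n1: {r} / {j}
  n2: {r,t} / {j,t}
  n3: {r} / ∅
  n4: {j,r} / ∅
  n5: {t} / {t}
  n6: {j,r} / {j}
  n7: {n,r,t} / {t}

Live sets:
  n0 li=∅ lo={j,t}
  n1 li={j,t} lo={j,t}
  n2 li={j,t} lo={t}
  n3 li={j,t} lo={j,t}
  n4 li={t} lo={t}
  n5 li={t} lo=∅
  n6 li={j,t} lo={t}
  n7 li={t} lo=∅

Interfere edges:
  j: {r,t}
  n: {t}
  r: {j,t}
  t: {j,n,r}

Chromatic number:
  clique {j,r,t} ⇒ need ≥ 3
  3-colouring: R0={t}  R1={j,n}  R2={r}
  χ = 3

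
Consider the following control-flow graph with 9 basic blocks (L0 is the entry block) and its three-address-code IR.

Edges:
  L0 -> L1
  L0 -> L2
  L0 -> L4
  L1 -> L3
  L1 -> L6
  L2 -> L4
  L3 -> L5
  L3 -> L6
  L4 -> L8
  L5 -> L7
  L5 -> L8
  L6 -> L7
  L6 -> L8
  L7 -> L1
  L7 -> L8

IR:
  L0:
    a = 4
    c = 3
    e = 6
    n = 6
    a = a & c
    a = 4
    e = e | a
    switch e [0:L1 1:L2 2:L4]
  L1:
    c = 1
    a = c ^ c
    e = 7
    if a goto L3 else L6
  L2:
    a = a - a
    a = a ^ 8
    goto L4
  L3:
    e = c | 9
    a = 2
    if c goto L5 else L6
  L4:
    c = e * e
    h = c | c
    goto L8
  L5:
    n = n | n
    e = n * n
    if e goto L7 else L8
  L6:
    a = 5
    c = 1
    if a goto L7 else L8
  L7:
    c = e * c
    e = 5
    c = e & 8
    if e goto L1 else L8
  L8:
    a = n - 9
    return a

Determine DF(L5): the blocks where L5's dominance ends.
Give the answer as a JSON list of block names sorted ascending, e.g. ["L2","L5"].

idom tree: L1←L0 L2←L0 L3←L1 L4←L0 L5←L3 L6←L1 L7←L1 L8←L0
Dom at joins:
  L1: preds {L0,L7}: {L0} ∩ {L0,L1,L7} = {L0}; idom=L0
  L4: preds {L0,L2}: {L0} ∩ {L0,L2} = {L0}; idom=L0
  L6: preds {L1,L3}: {L0,L1} ∩ {L0,L1,L3} = {L0,L1}; idom=L1
  L7: preds {L5,L6}: {L0,L1,L3,L5} ∩ {L0,L1,L6} = {L0,L1}; idom=L1
  L8: preds {L4,L5,L6,L7}: {L0,L4} ∩ {L0,L1,L3,L5} ∩ {L0,L1,L6} ∩ {L0,L1,L7} = {L0}; idom=L0

Frontier:
  L1←L0: walk · to L0
  L1←L7: walk L7→L1 to L0
  L4←L0: walk · to L0
  L4←L2: walk L2 to L0
  L6←L1: walk · to L1
  L6←L3: walk L3 to L1
  L7←L5: walk L5→L3 to L1
  L7←L6: walk L6 to L1
  L8←L4: walk L4 to L0
  L8←L5: walk L5→L3→L1 to L0
  L8←L6: walk L6→L1 to L0
  L8←L7: walk L7→L1 to L0
  L0 → ∅
  L1 → {L1,L8}
  L2 → {L4}
  L3 → {L6,L7,L8}
  L4 → {L8}
  L5 → {L7,L8}
  L6 → {L7,L8}
  L7 → {L1,L8}
  L8 → ∅

DF(L5) = ["L7", "L8"]

Answer: ["L7", "L8"]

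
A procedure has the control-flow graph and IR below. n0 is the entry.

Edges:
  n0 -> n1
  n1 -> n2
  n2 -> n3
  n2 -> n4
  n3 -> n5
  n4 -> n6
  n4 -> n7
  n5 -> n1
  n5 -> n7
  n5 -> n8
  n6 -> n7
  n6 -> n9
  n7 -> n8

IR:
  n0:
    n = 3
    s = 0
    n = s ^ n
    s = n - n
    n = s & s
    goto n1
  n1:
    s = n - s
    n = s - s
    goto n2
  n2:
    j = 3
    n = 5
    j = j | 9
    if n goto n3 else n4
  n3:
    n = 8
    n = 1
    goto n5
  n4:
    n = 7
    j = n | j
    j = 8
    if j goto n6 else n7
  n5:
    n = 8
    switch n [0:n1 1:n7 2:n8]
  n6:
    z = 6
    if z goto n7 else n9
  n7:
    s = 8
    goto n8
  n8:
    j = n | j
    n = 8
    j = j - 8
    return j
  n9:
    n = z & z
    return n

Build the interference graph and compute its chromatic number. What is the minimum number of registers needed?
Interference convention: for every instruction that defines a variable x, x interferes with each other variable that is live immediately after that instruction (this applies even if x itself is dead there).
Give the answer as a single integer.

Block summaries:
  n0 def {n,s} use ∅
  n1 def {n,s} use {n,s}
  n2 def {j,n} use ∅
  n3 def {n} use ∅
  n4 def {j,n} use {j}
  n5 def {n} use ∅
  n6 def {z} use ∅
  n7 def {s} use ∅
  n8 def {j,n} use {j,n}
  n9 def {n} use {z}

Live sets:
  n0: in=∅ out={n,s}
  n1: in={n,s} out={s}
  n2: in={s} out={j,s}
  n3: in={j,s} out={j,s}
  n4: in={j} out={j,n}
  n5: in={j,s} out={j,n,s}
  n6: in={j,n} out={j,n,z}
  n7: in={j,n} out={j,n}
  n8: in={j,n} out=∅
  n9: in={z} out=∅

Interference:
  j — {n,s,z}
  n — {j,s,z}
  s — {j,n}
  z — {j,n}

Registers:
  clique {j,n,s} ⇒ need ≥ 3
  assign j→c0 n→c1 s→c2 z→c2 — no edge inside a register ⇒ χ ≤ 3
  χ = 3

Answer: 3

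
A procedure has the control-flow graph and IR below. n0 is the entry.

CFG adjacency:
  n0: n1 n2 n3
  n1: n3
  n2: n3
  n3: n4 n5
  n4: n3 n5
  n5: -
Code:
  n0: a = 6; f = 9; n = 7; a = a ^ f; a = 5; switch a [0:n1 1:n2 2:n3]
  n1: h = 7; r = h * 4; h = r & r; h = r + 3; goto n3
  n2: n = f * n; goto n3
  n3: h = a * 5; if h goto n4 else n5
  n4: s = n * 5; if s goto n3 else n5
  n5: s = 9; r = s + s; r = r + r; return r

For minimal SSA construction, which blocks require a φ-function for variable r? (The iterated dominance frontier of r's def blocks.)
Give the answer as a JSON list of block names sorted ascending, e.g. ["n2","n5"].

idom tree: n1←n0 n2←n0 n3←n0 n4←n3 n5←n3
Dom at joins:
  n3: preds {n0,n1,n2,n4}: {n0} ∩ {n0,n1} ∩ {n0,n2} ∩ {n0,n3,n4} = {n0}; idom=n0
  n5: preds {n3,n4}: {n0,n3} ∩ {n0,n3,n4} = {n0,n3}; idom=n3

DF derivation:
  join n3 pred n0: · stop@n0
  join n3 pred n1: n1 stop@n0
  join n3 pred n2: n2 stop@n0
  join n3 pred n4: n4→n3 stop@n0
  join n5 pred n3: · stop@n3
  join n5 pred n4: n4 stop@n3
  n0: DF=∅
  n1: DF={n3}
  n2: DF={n3}
  n3: DF={n3}
  n4: DF={n3,n5}
  n5: DF=∅

φ for r: defs {n1,n5}
  DF⁺ = {n3}

Answer: ["n3"]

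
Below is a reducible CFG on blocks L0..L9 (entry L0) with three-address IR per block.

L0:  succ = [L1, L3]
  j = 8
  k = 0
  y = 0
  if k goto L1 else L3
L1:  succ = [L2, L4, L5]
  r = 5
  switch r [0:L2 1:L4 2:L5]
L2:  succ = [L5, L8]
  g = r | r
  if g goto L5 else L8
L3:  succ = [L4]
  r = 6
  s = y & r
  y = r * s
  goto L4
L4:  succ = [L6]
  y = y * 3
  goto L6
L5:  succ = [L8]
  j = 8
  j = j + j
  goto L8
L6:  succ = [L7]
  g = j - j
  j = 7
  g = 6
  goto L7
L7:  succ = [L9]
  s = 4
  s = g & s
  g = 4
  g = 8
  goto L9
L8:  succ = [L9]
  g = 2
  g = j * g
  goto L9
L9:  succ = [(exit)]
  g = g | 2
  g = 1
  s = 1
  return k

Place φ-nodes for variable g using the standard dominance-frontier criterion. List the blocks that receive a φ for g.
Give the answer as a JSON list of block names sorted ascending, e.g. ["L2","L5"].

idom tree: L1←L0 L2←L1 L3←L0 L4←L0 L5←L1 L6←L4 L7←L6 L8←L1 L9←L0
Dom∩ at merges:
  L4: preds {L1,L3}: {L0,L1} ∩ {L0,L3} = {L0}; idom=L0
  L5: preds {L1,L2}: {L0,L1} ∩ {L0,L1,L2} = {L0,L1}; idom=L1
  L8: preds {L2,L5}: {L0,L1,L2} ∩ {L0,L1,L5} = {L0,L1}; idom=L1
  L9: preds {L7,L8}: {L0,L4,L6,L7} ∩ {L0,L1,L8} = {L0}; idom=L0

Frontier:
  L4←L1: walk L1 to L0
  L4←L3: walk L3 to L0
  L5←L1: walk · to L1
  L5←L2: walk L2 to L1
  L8←L2: walk L2 to L1
  L8←L5: walk L5 to L1
  L9←L7: walk L7→L6→L4 to L0
  L9←L8: walk L8→L1 to L0
  DF(L0)=∅
  DF(L1)={L4,L9}
  DF(L2)={L5,L8}
  DF(L3)={L4}
  DF(L4)={L9}
  DF(L5)={L8}
  DF(L6)={L9}
  DF(L7)={L9}
  DF(L8)={L9}
  DF(L9)=∅

φ for g: defs {L2,L6,L7,L8,L9}
  DF⁺ = {L5,L8,L9}

Answer: ["L5", "L8", "L9"]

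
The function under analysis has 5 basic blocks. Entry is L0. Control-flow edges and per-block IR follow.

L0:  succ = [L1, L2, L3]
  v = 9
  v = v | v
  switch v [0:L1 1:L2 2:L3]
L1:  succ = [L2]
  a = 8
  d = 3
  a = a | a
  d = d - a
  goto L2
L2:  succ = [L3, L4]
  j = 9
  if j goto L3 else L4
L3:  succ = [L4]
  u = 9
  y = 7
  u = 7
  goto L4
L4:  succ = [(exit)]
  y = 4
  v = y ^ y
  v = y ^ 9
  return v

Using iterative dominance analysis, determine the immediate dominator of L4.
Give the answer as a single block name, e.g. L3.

idom tree: L1←L0 L2←L0 L3←L0 L4←L0
Dom at joins:
  L2: preds {L0,L1}: {L0} ∩ {L0,L1} = {L0}; idom=L0
  L3: preds {L0,L2}: {L0} ∩ {L0,L2} = {L0}; idom=L0
  L4: preds {L2,L3}: {L0,L2} ∩ {L0,L3} = {L0}; idom=L0

idom(L4) = L0

Answer: L0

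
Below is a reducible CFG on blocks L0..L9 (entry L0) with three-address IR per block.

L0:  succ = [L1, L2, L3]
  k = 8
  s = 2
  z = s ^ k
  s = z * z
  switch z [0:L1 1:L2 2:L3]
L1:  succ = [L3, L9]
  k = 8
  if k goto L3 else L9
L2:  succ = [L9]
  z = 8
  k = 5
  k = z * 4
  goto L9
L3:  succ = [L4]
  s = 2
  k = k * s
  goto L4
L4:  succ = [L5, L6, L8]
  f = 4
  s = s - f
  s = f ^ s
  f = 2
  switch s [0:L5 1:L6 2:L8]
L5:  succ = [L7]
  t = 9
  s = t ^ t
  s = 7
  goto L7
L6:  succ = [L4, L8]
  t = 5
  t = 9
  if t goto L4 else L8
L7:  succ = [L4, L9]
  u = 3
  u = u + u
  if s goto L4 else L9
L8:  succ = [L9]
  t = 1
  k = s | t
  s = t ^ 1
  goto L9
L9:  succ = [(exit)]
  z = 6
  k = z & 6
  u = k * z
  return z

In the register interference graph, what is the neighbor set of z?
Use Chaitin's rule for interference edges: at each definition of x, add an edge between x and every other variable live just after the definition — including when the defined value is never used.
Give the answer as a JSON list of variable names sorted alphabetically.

Block summaries:
  L0: def={k,s,z} ue=∅
  L1: def={k} ue=∅
  L2: def={k,z} ue=∅
  L3: def={k,s} ue={k}
  L4: def={f,s} ue={s}
  L5: def={s,t} ue=∅
  L6: def={t} ue=∅
  L7: def={u} ue={s}
  L8: def={k,s,t} ue={s}
  L9: def={k,u,z} ue=∅

Live sets:
  live L0: ∅→{k}
  live L1: ∅→{k}
  live L2: ∅→∅
  live L3: {k}→{s}
  live L4: {s}→{s}
  live L5: ∅→{s}
  live L6: {s}→{s}
  live L7: {s}→{s}
  live L8: {s}→∅
  live L9: ∅→∅

Interfere edges:
  f — {s}
  k — {s,t,z}
  s — {f,k,t,u,z}
  t — {k,s}
  u — {s,z}
  z — {k,s,u}

N(z) = ["k", "s", "u"]

Answer: ["k", "s", "u"]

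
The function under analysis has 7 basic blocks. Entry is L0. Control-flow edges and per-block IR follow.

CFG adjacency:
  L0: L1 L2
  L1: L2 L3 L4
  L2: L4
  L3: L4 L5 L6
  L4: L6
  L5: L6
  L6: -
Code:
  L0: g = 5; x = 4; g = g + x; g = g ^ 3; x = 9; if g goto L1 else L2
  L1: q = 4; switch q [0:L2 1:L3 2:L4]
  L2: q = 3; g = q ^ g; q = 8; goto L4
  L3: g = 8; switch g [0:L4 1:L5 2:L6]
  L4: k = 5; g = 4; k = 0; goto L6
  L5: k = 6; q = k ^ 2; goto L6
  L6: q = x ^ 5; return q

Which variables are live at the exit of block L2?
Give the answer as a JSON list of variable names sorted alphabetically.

Per-block:
  L0 def {g,x} use ∅
  L1 def {q} use ∅
  L2 def {g,q} use {g}
  L3 def {g} use ∅
  L4 def {g,k} use ∅
  L5 def {k,q} use ∅
  L6 def {q} use {x}

Liveness:
  L0 li=∅ lo={g,x}
  L1 li={g,x} lo={g,x}
  L2 li={g,x} lo={x}
  L3 li={x} lo={x}
  L4 li={x} lo={x}
  L5 li={x} lo={x}
  L6 li={x} lo=∅

live-out(L2) = ["x"]

Answer: ["x"]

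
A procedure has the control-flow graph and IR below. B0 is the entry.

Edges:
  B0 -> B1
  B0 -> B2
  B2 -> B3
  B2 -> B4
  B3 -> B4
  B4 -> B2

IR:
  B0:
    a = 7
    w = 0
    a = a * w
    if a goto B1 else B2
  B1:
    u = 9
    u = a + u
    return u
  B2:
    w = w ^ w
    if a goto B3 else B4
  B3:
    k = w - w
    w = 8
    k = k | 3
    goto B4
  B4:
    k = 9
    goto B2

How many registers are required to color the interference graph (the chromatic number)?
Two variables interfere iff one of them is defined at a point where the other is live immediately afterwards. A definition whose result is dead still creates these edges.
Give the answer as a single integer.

Block summaries:
  B0: def={a,w} ue=∅
  B1: def={u} ue={a}
  B2: def={w} ue={a,w}
  B3: def={k,w} ue={w}
  B4: def={k} ue=∅

Backward fixpoint:
  B0 li=∅ lo={a,w}
  B1 li={a} lo=∅
  B2 li={a,w} lo={a,w}
  B3 li={a,w} lo={a,w}
  B4 li={a,w} lo={a,w}

Conflict graph:
  a — {k,u,w}
  k — {a,w}
  u — {a}
  w — {a,k}

Registers:
  {a,k,w} pairwise interfere (3-clique) ⇒ χ ≥ 3
  3-colouring: r0={a}  r1={k,u}  r2={w}
  χ = 3

Answer: 3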